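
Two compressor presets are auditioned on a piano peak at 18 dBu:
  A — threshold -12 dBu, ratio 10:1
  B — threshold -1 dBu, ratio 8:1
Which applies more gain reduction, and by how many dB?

A: GR = 30 − 30/10 = 27 dB.
B: GR = 19 − 19/8 = 16.625 dB.
Difference: 10.375 dB in favour of A.

A, by 10.375 dB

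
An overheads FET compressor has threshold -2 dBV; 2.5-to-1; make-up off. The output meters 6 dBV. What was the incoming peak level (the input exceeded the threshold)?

18 dBV

Post-compression overshoot = 6 − (-2) = 8 dB.
Input overshoot = R × output overshoot = 20 dB → input = -2 + 20 = 18 dBV.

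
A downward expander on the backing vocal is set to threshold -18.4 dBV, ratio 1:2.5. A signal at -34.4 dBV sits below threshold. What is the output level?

The input is 16 dB below the -18.4 dBV threshold.
A 1:2.5 expander multiplies undershoot by 2.5: 16 × 2.5 = 40 dB below threshold.
Output = -18.4 − 40 = -58.4 dBV.

-58.4 dBV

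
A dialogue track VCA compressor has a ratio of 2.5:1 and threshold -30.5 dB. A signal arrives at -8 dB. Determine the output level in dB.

-8 dB sits 22.5 dB over threshold.
At 2.5:1 the overshoot is divided by 2.5, leaving 9 dB above threshold.
That puts the output at -21.5 dB.

-21.5 dB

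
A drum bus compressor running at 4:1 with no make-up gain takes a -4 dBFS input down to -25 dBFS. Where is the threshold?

Let T be the threshold. Output overshoot = (input overshoot)/R, so -25 − T = (-4 − T)/4.
4·(-25 − T) = -4 − T → 3·T = -100 − (-4) = -96.
T = -96/3 = -32 dBFS.

-32 dBFS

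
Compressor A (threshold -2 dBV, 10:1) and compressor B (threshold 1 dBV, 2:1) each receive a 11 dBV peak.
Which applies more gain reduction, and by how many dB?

A: GR = 13 − 13/10 = 11.7 dB.
B: GR = 10 − 10/2 = 5 dB.
Difference: 6.7 dB in favour of A.

A, by 6.7 dB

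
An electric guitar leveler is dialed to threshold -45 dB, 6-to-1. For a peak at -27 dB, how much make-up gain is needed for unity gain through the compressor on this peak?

Overshoot 18 dB → 18/6 = 3 dB after compression, so the compressed level is -45 + 3 = -42 dB.
Make-up = target − compressed = -27 − (-42) = 15 dB.

15 dB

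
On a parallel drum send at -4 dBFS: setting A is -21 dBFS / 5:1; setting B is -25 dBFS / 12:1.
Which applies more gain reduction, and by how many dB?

A: 17 dB over, compressed to 3.4 dB over, so 13.6 dB of GR.
B: 21 dB over, compressed to 1.75 dB over, so 19.25 dB of GR.
Difference: 5.65 dB in favour of B.

B, by 5.65 dB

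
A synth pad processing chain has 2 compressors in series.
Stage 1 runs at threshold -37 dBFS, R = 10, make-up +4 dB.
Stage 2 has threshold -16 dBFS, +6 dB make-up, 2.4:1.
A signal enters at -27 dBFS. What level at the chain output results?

Stage 1: 10 dB above -37 dBFS, reduced 10:1 to 1 dB above → -36 dBFS; +4 dB make-up → -32 dBFS.
Stage 2: -32 dBFS ≤ -16 dBFS, so stage 2 doesn't engage; make-up brings it to -26 dBFS.

-26 dBFS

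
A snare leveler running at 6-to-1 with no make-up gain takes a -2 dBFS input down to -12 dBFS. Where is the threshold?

-14 dBFS

Let T be the threshold. Output overshoot = (input overshoot)/R, so -12 − T = (-2 − T)/6.
6·(-12 − T) = -2 − T → 5·T = -72 − (-2) = -70.
T = -70/5 = -14 dBFS.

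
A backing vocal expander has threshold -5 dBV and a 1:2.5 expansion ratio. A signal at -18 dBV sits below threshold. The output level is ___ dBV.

The input is 13 dB below the -5 dBV threshold.
A 1:2.5 expander multiplies undershoot by 2.5: 13 × 2.5 = 32.5 dB below threshold.
Output = -5 − 32.5 = -37.5 dBV.

-37.5 dBV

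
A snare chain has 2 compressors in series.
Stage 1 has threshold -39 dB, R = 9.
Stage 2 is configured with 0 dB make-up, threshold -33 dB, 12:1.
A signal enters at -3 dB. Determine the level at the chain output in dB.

Stage 1: -3 dB is 36 dB over -39 dB; at 9:1 that becomes 4 dB over, giving -35 dB.
Stage 2: below threshold (-35 ≤ -33); passes unchanged; output -35 dB.

-35 dB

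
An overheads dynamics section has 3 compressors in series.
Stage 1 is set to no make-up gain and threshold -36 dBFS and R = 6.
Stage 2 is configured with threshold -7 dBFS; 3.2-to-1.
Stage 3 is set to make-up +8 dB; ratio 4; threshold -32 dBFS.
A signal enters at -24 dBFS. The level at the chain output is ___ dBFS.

-26 dBFS

Stage 1: 12 dB above -36 dBFS, reduced 6:1 to 2 dB above → -34 dBFS.
Stage 2: -34 dBFS ≤ -7 dBFS, so stage 2 doesn't engage; output -34 dBFS.
Stage 3: -34 dBFS ≤ -32 dBFS, so stage 3 doesn't engage; make-up brings it to -26 dBFS.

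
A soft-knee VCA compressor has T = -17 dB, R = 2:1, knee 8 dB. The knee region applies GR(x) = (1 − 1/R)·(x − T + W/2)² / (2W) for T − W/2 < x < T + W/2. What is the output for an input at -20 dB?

-20.03125 dB

x − T + W/2 = -20 − (-17) + 4 = 1.
GR = (1 − 1/2) × 1² / 16 = 0.5 × 1 / 16 = 0.03125 dB.
Output = -20 − 0.03125 = -20.03125 dB.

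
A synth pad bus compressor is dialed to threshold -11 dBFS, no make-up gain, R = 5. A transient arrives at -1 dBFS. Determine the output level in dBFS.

Overshoot: -1 − (-11) = 10 dB.
At 5:1 the overshoot is divided by 5, leaving 2 dB above threshold.
Output = -11 + 2 = -9 dBFS.

-9 dBFS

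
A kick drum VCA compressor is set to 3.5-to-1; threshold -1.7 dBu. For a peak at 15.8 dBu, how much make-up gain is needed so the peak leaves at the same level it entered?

The peak compresses to -1.7 + 17.5/3.5 = 3.3 dBu.
To reach 15.8 dBu requires 15.8 − 3.3 = 12.5 dB of make-up.

12.5 dB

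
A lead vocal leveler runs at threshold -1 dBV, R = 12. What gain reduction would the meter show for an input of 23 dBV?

22 dB

23 dBV exceeds the threshold by 24 dB.
A 12:1 ratio leaves 2 dB of that excess.
GR = overshoot in − overshoot out = 24 − 2 = 22 dB.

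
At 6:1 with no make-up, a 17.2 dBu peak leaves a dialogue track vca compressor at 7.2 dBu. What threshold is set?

5.2 dBu

Let T be the threshold. Output overshoot = (input overshoot)/R, so 7.2 − T = (17.2 − T)/6.
6·(7.2 − T) = 17.2 − T → 5·T = 43.2 − 17.2 = 26.
T = 26/5 = 5.2 dBu.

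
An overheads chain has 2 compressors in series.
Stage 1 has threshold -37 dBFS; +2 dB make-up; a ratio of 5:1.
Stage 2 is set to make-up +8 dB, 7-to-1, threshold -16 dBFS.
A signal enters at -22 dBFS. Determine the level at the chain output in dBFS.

Stage 1: overshoot 15 dB → 15/5 = 3 dB → -34 dBFS; +2 dB make-up → -32 dBFS.
Stage 2: -32 dBFS is at or below the -16 dBFS threshold — no compression; make-up brings it to -24 dBFS.

-24 dBFS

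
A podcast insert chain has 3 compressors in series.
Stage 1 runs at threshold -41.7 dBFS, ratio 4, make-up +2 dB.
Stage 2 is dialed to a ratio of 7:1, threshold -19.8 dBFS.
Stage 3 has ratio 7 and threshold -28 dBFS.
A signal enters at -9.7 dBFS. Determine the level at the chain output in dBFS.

Stage 1: -9.7 dBFS is 32 dB over -41.7 dBFS; at 4:1 that becomes 8 dB over, giving -33.7 dBFS; +2 dB make-up → -31.7 dBFS.
Stage 2: -31.7 dBFS ≤ -19.8 dBFS, so stage 2 doesn't engage; output -31.7 dBFS.
Stage 3: -31.7 dBFS is at or below the -28 dBFS threshold — no compression; output -31.7 dBFS.

-31.7 dBFS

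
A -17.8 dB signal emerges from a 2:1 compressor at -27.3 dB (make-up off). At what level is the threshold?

Input is 19 dB above T (since output overshoot × R = input overshoot: (-27.3 − T)·2 = -17.8 − T gives T = -36.8 dB).
Check: -36.8 + (-17.8 − (-36.8))/2 = -36.8 + 9.5 = -27.3 dB. ✓

-36.8 dB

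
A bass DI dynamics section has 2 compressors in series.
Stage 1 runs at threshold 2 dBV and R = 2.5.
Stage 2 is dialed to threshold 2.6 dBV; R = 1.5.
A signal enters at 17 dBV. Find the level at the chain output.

Stage 1: overshoot 15 dB → 15/2.5 = 6 dB → 8 dBV.
Stage 2: 8 dBV is 5.4 dB over 2.6 dBV; at 1.5:1 that becomes 3.6 dB over, giving 6.2 dBV.

6.2 dBV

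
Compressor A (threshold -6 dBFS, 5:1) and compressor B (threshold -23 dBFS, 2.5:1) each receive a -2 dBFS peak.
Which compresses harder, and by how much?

B, by 9.4 dB

A: overshoot 4 dB → output overshoot 0.8 dB → GR 3.2 dB.
B: overshoot 21 dB → output overshoot 8.4 dB → GR 12.6 dB.
B applies 9.4 dB more gain reduction.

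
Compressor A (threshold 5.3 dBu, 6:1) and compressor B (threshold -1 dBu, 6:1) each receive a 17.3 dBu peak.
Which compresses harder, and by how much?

B, by 5.25 dB

A: GR = 12 − 12/6 = 10 dB.
B: GR = 18.3 − 18.3/6 = 15.25 dB.
Difference: 5.25 dB in favour of B.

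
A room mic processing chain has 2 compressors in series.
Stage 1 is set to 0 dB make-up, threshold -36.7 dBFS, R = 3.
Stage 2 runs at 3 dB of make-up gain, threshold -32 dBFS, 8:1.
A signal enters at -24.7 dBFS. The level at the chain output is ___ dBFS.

Stage 1: 12 dB above -36.7 dBFS, reduced 3:1 to 4 dB above → -32.7 dBFS.
Stage 2: below threshold (-32.7 ≤ -32); passes unchanged; make-up brings it to -29.7 dBFS.

-29.7 dBFS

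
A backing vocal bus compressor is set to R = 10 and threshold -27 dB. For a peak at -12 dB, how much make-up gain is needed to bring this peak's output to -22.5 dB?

3 dB

Overshoot 15 dB → 15/10 = 1.5 dB after compression, so the compressed level is -27 + 1.5 = -25.5 dB.
Make-up = target − compressed = -22.5 − (-25.5) = 3 dB.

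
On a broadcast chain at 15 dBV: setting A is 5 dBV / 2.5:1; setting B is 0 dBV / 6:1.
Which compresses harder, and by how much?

B, by 6.5 dB

A: 10 dB over, compressed to 4 dB over, so 6 dB of GR.
B: 15 dB over, compressed to 2.5 dB over, so 12.5 dB of GR.
B reduces 6.5 dB more.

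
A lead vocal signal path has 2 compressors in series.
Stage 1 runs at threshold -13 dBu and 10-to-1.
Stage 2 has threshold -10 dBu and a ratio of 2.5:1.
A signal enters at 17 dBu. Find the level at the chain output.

-10 dBu

Stage 1: 30 dB above -13 dBu, reduced 10:1 to 3 dB above → -10 dBu.
Stage 2: -10 dBu ≤ -10 dBu, so stage 2 doesn't engage; output -10 dBu.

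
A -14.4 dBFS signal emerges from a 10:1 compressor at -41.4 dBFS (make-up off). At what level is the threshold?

-44.4 dBFS

Let T be the threshold. Output overshoot = (input overshoot)/R, so -41.4 − T = (-14.4 − T)/10.
10·(-41.4 − T) = -14.4 − T → 9·T = -414 − (-14.4) = -399.6.
T = -399.6/9 = -44.4 dBFS.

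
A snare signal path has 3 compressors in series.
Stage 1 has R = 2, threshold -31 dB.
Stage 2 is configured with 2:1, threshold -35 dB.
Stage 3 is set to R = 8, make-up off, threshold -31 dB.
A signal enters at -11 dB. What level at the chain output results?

Stage 1: 20 dB above -31 dB, reduced 2:1 to 10 dB above → -21 dB.
Stage 2: -21 dB is 14 dB over -35 dB; at 2:1 that becomes 7 dB over, giving -28 dB.
Stage 3: -28 dB is 3 dB over -31 dB; at 8:1 that becomes 0.375 dB over, giving -30.625 dB.

-30.625 dB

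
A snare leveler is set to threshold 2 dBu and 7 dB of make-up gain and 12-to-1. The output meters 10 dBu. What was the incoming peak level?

Stripping the +7 dB make-up gives 3 dBu at the gain stage.
That's 1 dB above the 2 dBu threshold.
Undo the ratio: input overshoot = 1 × 12 = 12 dB, giving input = 14 dBu.

14 dBu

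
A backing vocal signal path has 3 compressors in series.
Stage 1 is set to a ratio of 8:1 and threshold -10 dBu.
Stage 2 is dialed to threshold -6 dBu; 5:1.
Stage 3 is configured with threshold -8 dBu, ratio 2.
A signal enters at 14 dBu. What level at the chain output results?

Stage 1: 24 dB above -10 dBu, reduced 8:1 to 3 dB above → -7 dBu.
Stage 2: -7 dBu is at or below the -6 dBu threshold — no compression; output -7 dBu.
Stage 3: overshoot 1 dB → 1/2 = 0.5 dB → -7.5 dBu.

-7.5 dBu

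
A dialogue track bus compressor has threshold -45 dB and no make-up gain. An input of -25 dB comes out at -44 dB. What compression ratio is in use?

Input overshoot = -25 − (-45) = 20 dB; output overshoot = -44 − (-45) = 1 dB.
Ratio = 20 / 1 = 20.

20:1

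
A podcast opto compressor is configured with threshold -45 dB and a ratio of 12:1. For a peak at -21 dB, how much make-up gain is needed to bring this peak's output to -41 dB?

2 dB

Overshoot 24 dB → 24/12 = 2 dB after compression, so the compressed level is -45 + 2 = -43 dB.
Make-up = target − compressed = -41 − (-43) = 2 dB.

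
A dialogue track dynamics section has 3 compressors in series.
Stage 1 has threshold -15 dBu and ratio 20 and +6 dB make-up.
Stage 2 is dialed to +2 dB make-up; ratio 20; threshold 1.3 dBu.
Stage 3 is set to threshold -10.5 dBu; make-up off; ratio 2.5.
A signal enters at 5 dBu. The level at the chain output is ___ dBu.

Stage 1: 20 dB above -15 dBu, reduced 20:1 to 1 dB above → -14 dBu; +6 dB make-up → -8 dBu.
Stage 2: -8 dBu ≤ 1.3 dBu, so stage 2 doesn't engage; make-up brings it to -6 dBu.
Stage 3: overshoot 4.5 dB → 4.5/2.5 = 1.8 dB → -8.7 dBu.

-8.7 dBu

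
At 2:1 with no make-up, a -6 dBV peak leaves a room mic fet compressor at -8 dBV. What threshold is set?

-10 dBV

Input is 4 dB above T (since output overshoot × R = input overshoot: (-8 − T)·2 = -6 − T gives T = -10 dBV).
Check: -10 + (-6 − (-10))/2 = -10 + 2 = -8 dBV. ✓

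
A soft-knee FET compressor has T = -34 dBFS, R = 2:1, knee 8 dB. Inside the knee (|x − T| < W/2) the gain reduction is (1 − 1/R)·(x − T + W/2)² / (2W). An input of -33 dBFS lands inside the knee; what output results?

-33.78125 dBFS

x − T + W/2 = -33 − (-34) + 4 = 5.
GR = (1 − 1/2) × 5² / 16 = 0.5 × 25 / 16 = 0.78125 dB.
Output = -33 − 0.78125 = -33.78125 dBFS.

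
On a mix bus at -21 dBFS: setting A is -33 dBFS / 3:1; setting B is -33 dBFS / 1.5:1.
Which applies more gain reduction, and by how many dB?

A, by 4 dB

A: 12 dB over, compressed to 4 dB over, so 8 dB of GR.
B: 12 dB over, compressed to 8 dB over, so 4 dB of GR.
Difference: 4 dB in favour of A.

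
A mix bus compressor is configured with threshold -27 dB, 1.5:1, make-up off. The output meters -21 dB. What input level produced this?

-18 dB

That's 6 dB above the -27 dB threshold.
Undo the ratio: input overshoot = 6 × 1.5 = 9 dB, giving input = -18 dB.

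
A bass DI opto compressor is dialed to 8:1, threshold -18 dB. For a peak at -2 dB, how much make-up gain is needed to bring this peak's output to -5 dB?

The peak compresses to -18 + 16/8 = -16 dB.
To reach -5 dB requires -5 − (-16) = 11 dB of make-up.

11 dB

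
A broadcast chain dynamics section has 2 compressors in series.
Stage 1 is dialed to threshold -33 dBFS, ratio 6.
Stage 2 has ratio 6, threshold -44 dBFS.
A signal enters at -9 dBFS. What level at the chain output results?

Stage 1: -9 dBFS is 24 dB over -33 dBFS; at 6:1 that becomes 4 dB over, giving -29 dBFS.
Stage 2: -29 dBFS is 15 dB over -44 dBFS; at 6:1 that becomes 2.5 dB over, giving -41.5 dBFS.

-41.5 dBFS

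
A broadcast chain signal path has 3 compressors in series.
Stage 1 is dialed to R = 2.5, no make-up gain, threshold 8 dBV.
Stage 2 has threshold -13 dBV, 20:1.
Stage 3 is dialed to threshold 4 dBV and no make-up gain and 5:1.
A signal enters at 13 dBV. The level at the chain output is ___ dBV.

Stage 1: overshoot 5 dB → 5/2.5 = 2 dB → 10 dBV.
Stage 2: 23 dB above -13 dBV, reduced 20:1 to 1.15 dB above → -11.85 dBV.
Stage 3: below threshold (-11.85 ≤ 4); passes unchanged; output -11.85 dBV.

-11.85 dBV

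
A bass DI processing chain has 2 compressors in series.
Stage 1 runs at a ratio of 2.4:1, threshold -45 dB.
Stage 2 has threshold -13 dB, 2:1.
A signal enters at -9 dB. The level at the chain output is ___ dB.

Stage 1: -9 dB is 36 dB over -45 dB; at 2.4:1 that becomes 15 dB over, giving -30 dB.
Stage 2: below threshold (-30 ≤ -13); passes unchanged; output -30 dB.

-30 dB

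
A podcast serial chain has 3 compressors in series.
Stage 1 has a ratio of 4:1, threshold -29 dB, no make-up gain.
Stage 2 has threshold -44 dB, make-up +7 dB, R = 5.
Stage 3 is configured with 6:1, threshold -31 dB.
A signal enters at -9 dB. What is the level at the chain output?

Stage 1: overshoot 20 dB → 20/4 = 5 dB → -24 dB.
Stage 2: 20 dB above -44 dB, reduced 5:1 to 4 dB above → -40 dB; +7 dB make-up → -33 dB.
Stage 3: below threshold (-33 ≤ -31); passes unchanged; output -33 dB.

-33 dB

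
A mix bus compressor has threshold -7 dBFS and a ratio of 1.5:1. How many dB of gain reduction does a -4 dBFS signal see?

-4 dBFS exceeds the threshold by 3 dB.
After 1.5:1 compression the overshoot becomes 3/1.5 = 2 dB.
So the signal is attenuated by 3 − 2 = 1 dB.

1 dB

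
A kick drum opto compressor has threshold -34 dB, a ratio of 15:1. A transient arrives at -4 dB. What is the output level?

Overshoot: -4 − (-34) = 30 dB.
At 15:1 the overshoot is divided by 15, leaving 2 dB above threshold.
Output = -34 + 2 = -32 dB.

-32 dB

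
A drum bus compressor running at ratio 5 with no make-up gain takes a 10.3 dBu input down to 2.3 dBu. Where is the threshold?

Gain reduction = 10.3 − 2.3 = 8 dB; output overshoot = GR / (R − 1) = 8 / 4 = 2 dB.
Threshold = output − output overshoot = 2.3 − 2 = 0.3 dBu.

0.3 dBu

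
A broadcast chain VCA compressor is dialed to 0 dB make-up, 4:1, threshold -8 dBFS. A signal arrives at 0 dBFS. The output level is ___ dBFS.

-6 dBFS

Overshoot: 0 − (-8) = 8 dB.
4:1 compression reduces that to 8/4 = 2 dB over.
That puts the output at -6 dBFS.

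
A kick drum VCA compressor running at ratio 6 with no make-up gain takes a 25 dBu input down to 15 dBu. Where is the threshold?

13 dBu

Let T be the threshold. Output overshoot = (input overshoot)/R, so 15 − T = (25 − T)/6.
6·(15 − T) = 25 − T → 5·T = 90 − 25 = 65.
T = 65/5 = 13 dBu.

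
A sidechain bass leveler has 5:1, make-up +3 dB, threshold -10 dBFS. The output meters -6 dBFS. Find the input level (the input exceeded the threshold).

-5 dBFS

Remove make-up: -6 − 3 = -9 dBFS.
That's 1 dB above the -10 dBFS threshold.
Undo the ratio: input overshoot = 1 × 5 = 5 dB, giving input = -5 dBFS.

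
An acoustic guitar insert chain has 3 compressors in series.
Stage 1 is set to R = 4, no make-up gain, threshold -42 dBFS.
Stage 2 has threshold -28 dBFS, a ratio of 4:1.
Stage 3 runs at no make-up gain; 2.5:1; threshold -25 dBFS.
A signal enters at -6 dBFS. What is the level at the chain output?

Stage 1: overshoot 36 dB → 36/4 = 9 dB → -33 dBFS.
Stage 2: -33 dBFS is at or below the -28 dBFS threshold — no compression; output -33 dBFS.
Stage 3: below threshold (-33 ≤ -25); passes unchanged; output -33 dBFS.

-33 dBFS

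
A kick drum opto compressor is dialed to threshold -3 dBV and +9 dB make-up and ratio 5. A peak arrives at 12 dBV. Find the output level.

9 dBV

Overshoot: 12 − (-3) = 15 dB.
5:1 compression reduces that to 15/5 = 3 dB over.
That puts the output at 0 dBV; make-up adds 9 dB, giving 9 dBV.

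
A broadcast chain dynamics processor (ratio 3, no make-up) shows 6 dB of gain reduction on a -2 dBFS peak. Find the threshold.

Gain reduction = -2 − (-8) = 6 dB; output overshoot = GR / (R − 1) = 6 / 2 = 3 dB.
Threshold = output − output overshoot = -8 − 3 = -11 dBFS.

-11 dBFS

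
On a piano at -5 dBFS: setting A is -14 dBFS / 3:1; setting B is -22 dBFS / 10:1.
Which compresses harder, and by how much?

A: 9 dB over, compressed to 3 dB over, so 6 dB of GR.
B: 17 dB over, compressed to 1.7 dB over, so 15.3 dB of GR.
B applies 9.3 dB more gain reduction.

B, by 9.3 dB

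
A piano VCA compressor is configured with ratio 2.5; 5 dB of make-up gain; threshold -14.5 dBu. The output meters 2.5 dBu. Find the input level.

15.5 dBu

Remove make-up: 2.5 − 5 = -2.5 dBu.
The compressed level sits -2.5 − (-14.5) = 12 dB over threshold.
Input overshoot = R × output overshoot = 30 dB → input = -14.5 + 30 = 15.5 dBu.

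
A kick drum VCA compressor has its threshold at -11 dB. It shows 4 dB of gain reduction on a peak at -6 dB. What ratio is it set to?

Input overshoot = -6 − (-11) = 5 dB.
Output overshoot = 5 − 4 = 1 dB.
Ratio = input overshoot / output overshoot = 5 / 1 = 5.

5:1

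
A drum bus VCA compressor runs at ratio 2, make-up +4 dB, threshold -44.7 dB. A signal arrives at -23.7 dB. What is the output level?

The input is 21 dB above the -44.7 dB threshold.
The 21 dB excess becomes 10.5 dB after 2:1 reduction.
Output = -44.7 + 10.5 = -34.2 dB; make-up adds 4 dB, giving -30.2 dB.

-30.2 dB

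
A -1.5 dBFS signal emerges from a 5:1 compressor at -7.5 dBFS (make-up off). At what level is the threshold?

Gain reduction = -1.5 − (-7.5) = 6 dB; output overshoot = GR / (R − 1) = 6 / 4 = 1.5 dB.
Threshold = output − output overshoot = -7.5 − 1.5 = -9 dBFS.

-9 dBFS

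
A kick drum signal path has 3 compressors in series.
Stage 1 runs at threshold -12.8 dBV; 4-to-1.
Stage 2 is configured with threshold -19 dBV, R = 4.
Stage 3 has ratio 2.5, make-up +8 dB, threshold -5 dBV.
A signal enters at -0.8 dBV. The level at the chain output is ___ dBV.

Stage 1: -0.8 dBV is 12 dB over -12.8 dBV; at 4:1 that becomes 3 dB over, giving -9.8 dBV.
Stage 2: 9.2 dB above -19 dBV, reduced 4:1 to 2.3 dB above → -16.7 dBV.
Stage 3: -16.7 dBV ≤ -5 dBV, so stage 3 doesn't engage; make-up brings it to -8.7 dBV.

-8.7 dBV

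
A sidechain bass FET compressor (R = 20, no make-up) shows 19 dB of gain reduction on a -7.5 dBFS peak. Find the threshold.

Input is 20 dB above T (since output overshoot × R = input overshoot: (-26.5 − T)·20 = -7.5 − T gives T = -27.5 dBFS).
Check: -27.5 + (-7.5 − (-27.5))/20 = -27.5 + 1 = -26.5 dBFS. ✓

-27.5 dBFS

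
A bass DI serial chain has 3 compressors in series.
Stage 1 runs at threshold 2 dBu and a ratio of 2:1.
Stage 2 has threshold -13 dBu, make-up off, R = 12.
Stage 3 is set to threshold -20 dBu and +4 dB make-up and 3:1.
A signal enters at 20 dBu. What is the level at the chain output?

Stage 1: overshoot 18 dB → 18/2 = 9 dB → 11 dBu.
Stage 2: 11 dBu is 24 dB over -13 dBu; at 12:1 that becomes 2 dB over, giving -11 dBu.
Stage 3: -11 dBu is 9 dB over -20 dBu; at 3:1 that becomes 3 dB over, giving -17 dBu; +4 dB make-up → -13 dBu.

-13 dBu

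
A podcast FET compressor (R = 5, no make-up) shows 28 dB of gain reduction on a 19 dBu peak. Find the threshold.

Gain reduction = 19 − (-9) = 28 dB; output overshoot = GR / (R − 1) = 28 / 4 = 7 dB.
Threshold = output − output overshoot = -9 − 7 = -16 dBu.

-16 dBu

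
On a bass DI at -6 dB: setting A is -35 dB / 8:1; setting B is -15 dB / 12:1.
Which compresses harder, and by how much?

A, by 17.125 dB

A: GR = 29 − 29/8 = 25.375 dB.
B: GR = 9 − 9/12 = 8.25 dB.
A reduces 17.125 dB more.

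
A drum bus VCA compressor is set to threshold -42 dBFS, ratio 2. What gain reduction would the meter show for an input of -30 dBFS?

-30 dBFS exceeds the threshold by 12 dB.
A 2:1 ratio leaves 6 dB of that excess.
GR = overshoot in − overshoot out = 12 − 6 = 6 dB.

6 dB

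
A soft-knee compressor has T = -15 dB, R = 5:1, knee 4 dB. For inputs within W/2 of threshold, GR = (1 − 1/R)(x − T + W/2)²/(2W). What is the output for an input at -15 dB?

-15.4 dB

x − T + W/2 = -15 − (-15) + 2 = 2.
GR = (1 − 1/5) × 2² / 8 = 0.8 × 4 / 8 = 0.4 dB.
Output = -15 − 0.4 = -15.4 dB.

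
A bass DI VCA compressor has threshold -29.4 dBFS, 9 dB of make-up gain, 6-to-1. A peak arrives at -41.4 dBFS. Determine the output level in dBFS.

-32.4 dBFS

-41.4 dBFS is 12 dB below the -29.4 dBFS threshold, so no gain reduction is applied.
Make-up gain adds 9 dB: -41.4 + 9 = -32.4 dBFS.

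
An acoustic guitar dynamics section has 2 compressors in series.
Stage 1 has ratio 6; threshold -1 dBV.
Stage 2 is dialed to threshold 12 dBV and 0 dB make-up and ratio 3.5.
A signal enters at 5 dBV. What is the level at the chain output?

Stage 1: 6 dB above -1 dBV, reduced 6:1 to 1 dB above → 0 dBV.
Stage 2: below threshold (0 ≤ 12); passes unchanged; output 0 dBV.

0 dBV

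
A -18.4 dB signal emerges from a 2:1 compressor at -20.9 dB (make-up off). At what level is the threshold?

Let T be the threshold. Output overshoot = (input overshoot)/R, so -20.9 − T = (-18.4 − T)/2.
2·(-20.9 − T) = -18.4 − T → 1·T = -41.8 − (-18.4) = -23.4.
T = -23.4/1 = -23.4 dB.

-23.4 dB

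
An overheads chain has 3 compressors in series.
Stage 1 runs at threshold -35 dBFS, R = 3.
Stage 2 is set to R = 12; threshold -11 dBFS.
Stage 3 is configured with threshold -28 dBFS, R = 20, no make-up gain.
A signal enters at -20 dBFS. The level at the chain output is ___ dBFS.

-30 dBFS

Stage 1: -20 dBFS is 15 dB over -35 dBFS; at 3:1 that becomes 5 dB over, giving -30 dBFS.
Stage 2: -30 dBFS ≤ -11 dBFS, so stage 2 doesn't engage; output -30 dBFS.
Stage 3: below threshold (-30 ≤ -28); passes unchanged; output -30 dBFS.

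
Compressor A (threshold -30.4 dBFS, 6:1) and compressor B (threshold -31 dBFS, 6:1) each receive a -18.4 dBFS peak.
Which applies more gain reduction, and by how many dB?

A: GR = 12 − 12/6 = 10 dB.
B: GR = 12.6 − 12.6/6 = 10.5 dB.
B applies 0.5 dB more gain reduction.

B, by 0.5 dB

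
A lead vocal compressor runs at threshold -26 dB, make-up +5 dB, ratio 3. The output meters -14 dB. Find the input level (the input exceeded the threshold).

-5 dB

Before make-up, the level was -14 − 5 = -19 dB.
The compressed level sits -19 − (-26) = 7 dB over threshold.
Input overshoot = R × output overshoot = 21 dB → input = -26 + 21 = -5 dB.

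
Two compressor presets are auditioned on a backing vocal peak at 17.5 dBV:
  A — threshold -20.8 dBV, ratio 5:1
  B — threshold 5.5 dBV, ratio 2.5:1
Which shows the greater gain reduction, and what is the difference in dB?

A: 38.3 dB over, compressed to 7.66 dB over, so 30.64 dB of GR.
B: 12 dB over, compressed to 4.8 dB over, so 7.2 dB of GR.
Difference: 23.44 dB in favour of A.

A, by 23.44 dB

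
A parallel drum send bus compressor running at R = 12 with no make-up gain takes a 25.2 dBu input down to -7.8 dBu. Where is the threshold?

Let T be the threshold. Output overshoot = (input overshoot)/R, so -7.8 − T = (25.2 − T)/12.
12·(-7.8 − T) = 25.2 − T → 11·T = -93.6 − 25.2 = -118.8.
T = -118.8/11 = -10.8 dBu.

-10.8 dBu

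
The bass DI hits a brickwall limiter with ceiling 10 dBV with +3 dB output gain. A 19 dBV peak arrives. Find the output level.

The limiter clamps the peak to its 10 dBV ceiling.
Output gain then adds 3 dB: 10 + 3 = 13 dBV.

13 dBV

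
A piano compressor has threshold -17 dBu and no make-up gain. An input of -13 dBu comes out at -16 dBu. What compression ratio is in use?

Input overshoot = -13 − (-17) = 4 dB; output overshoot = -16 − (-17) = 1 dB.
Ratio = 4 / 1 = 4.

4:1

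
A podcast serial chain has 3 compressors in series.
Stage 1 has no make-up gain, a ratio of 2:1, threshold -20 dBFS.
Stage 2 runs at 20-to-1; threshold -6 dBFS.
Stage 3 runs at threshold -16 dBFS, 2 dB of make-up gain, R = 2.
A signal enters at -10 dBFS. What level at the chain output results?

-13.5 dBFS

Stage 1: -10 dBFS is 10 dB over -20 dBFS; at 2:1 that becomes 5 dB over, giving -15 dBFS.
Stage 2: -15 dBFS is at or below the -6 dBFS threshold — no compression; output -15 dBFS.
Stage 3: overshoot 1 dB → 1/2 = 0.5 dB → -15.5 dBFS; +2 dB make-up → -13.5 dBFS.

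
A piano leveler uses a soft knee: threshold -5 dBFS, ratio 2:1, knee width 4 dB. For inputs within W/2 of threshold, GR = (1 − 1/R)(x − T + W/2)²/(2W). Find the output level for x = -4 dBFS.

x − T + W/2 = -4 − (-5) + 2 = 3.
GR = (1 − 1/2) × 3² / 8 = 0.5 × 9 / 8 = 0.5625 dB.
Output = -4 − 0.5625 = -4.5625 dBFS.

-4.5625 dBFS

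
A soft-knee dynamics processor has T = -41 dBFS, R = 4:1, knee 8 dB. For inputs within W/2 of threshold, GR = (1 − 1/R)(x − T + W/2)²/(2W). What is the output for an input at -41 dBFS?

x − T + W/2 = -41 − (-41) + 4 = 4.
GR = (1 − 1/4) × 4² / 16 = 0.75 × 16 / 16 = 0.75 dB.
Output = -41 − 0.75 = -41.75 dBFS.

-41.75 dBFS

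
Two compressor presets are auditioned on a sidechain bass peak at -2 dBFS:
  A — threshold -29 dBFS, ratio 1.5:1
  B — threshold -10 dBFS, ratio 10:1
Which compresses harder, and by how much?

A: 27 dB over, compressed to 18 dB over, so 9 dB of GR.
B: 8 dB over, compressed to 0.8 dB over, so 7.2 dB of GR.
A reduces 1.8 dB more.

A, by 1.8 dB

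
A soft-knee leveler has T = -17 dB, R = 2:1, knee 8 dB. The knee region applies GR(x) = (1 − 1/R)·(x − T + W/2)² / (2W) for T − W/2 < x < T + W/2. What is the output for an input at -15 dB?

-16.125 dB

x − T + W/2 = -15 − (-17) + 4 = 6.
GR = (1 − 1/2) × 6² / 16 = 0.5 × 36 / 16 = 1.125 dB.
Output = -15 − 1.125 = -16.125 dB.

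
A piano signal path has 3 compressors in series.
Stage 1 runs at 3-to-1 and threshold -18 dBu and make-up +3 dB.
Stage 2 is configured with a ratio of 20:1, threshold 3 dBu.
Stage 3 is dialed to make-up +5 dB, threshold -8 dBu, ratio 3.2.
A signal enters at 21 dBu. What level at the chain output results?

-1.125 dBu

Stage 1: 39 dB above -18 dBu, reduced 3:1 to 13 dB above → -5 dBu; +3 dB make-up → -2 dBu.
Stage 2: below threshold (-2 ≤ 3); passes unchanged; output -2 dBu.
Stage 3: 6 dB above -8 dBu, reduced 3.2:1 to 1.875 dB above → -6.125 dBu; +5 dB make-up → -1.125 dBu.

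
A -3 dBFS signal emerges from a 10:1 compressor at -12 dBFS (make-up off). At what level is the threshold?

-13 dBFS

Input is 10 dB above T (since output overshoot × R = input overshoot: (-12 − T)·10 = -3 − T gives T = -13 dBFS).
Check: -13 + (-3 − (-13))/10 = -13 + 1 = -12 dBFS. ✓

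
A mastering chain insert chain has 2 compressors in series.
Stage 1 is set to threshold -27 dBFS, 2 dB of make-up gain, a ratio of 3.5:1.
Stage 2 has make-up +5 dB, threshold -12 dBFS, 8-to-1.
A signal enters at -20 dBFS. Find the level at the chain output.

-18 dBFS

Stage 1: overshoot 7 dB → 7/3.5 = 2 dB → -25 dBFS; +2 dB make-up → -23 dBFS.
Stage 2: -23 dBFS is at or below the -12 dBFS threshold — no compression; make-up brings it to -18 dBFS.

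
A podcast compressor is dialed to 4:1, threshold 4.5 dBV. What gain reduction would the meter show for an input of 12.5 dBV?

6 dB

12.5 dBV exceeds the threshold by 8 dB.
At 4:1, output sits 8/4 = 2 dB above threshold.
So the signal is attenuated by 8 − 2 = 6 dB.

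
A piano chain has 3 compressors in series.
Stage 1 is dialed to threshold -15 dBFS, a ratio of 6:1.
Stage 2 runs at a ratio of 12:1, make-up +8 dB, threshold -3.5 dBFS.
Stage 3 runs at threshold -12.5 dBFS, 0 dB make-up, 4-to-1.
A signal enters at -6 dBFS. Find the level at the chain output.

Stage 1: 9 dB above -15 dBFS, reduced 6:1 to 1.5 dB above → -13.5 dBFS.
Stage 2: -13.5 dBFS ≤ -3.5 dBFS, so stage 2 doesn't engage; make-up brings it to -5.5 dBFS.
Stage 3: -5.5 dBFS is 7 dB over -12.5 dBFS; at 4:1 that becomes 1.75 dB over, giving -10.75 dBFS.

-10.75 dBFS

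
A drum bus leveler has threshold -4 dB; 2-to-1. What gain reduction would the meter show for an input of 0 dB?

The signal is 4 dB above threshold.
A 2:1 ratio leaves 2 dB of that excess.
GR = overshoot in − overshoot out = 4 − 2 = 2 dB.

2 dB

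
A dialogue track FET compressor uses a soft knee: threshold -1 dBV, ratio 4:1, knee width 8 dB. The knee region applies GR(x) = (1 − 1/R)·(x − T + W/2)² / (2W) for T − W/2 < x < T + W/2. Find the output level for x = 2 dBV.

-0.296875 dBV

x − T + W/2 = 2 − (-1) + 4 = 7.
GR = (1 − 1/4) × 7² / 16 = 0.75 × 49 / 16 = 2.296875 dB.
Output = 2 − 2.296875 = -0.296875 dBV.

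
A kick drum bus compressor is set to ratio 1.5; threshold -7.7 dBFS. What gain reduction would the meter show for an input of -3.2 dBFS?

The signal is 4.5 dB above threshold.
A 1.5:1 ratio leaves 3 dB of that excess.
So the signal is attenuated by 4.5 − 3 = 1.5 dB.

1.5 dB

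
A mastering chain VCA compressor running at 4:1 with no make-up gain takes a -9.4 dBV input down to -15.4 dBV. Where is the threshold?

Gain reduction = -9.4 − (-15.4) = 6 dB; output overshoot = GR / (R − 1) = 6 / 3 = 2 dB.
Threshold = output − output overshoot = -15.4 − 2 = -17.4 dBV.

-17.4 dBV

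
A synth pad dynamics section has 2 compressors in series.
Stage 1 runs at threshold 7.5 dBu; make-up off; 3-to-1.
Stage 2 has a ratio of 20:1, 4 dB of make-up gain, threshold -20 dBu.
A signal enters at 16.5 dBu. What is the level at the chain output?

-14.475 dBu

Stage 1: 9 dB above 7.5 dBu, reduced 3:1 to 3 dB above → 10.5 dBu.
Stage 2: 30.5 dB above -20 dBu, reduced 20:1 to 1.525 dB above → -18.475 dBu; +4 dB make-up → -14.475 dBu.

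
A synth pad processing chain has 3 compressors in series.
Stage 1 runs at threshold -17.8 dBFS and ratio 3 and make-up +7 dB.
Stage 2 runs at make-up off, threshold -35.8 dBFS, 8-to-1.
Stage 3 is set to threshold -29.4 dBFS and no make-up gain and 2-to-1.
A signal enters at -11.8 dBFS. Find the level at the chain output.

Stage 1: overshoot 6 dB → 6/3 = 2 dB → -15.8 dBFS; +7 dB make-up → -8.8 dBFS.
Stage 2: 27 dB above -35.8 dBFS, reduced 8:1 to 3.375 dB above → -32.425 dBFS.
Stage 3: below threshold (-32.425 ≤ -29.4); passes unchanged; output -32.425 dBFS.

-32.425 dBFS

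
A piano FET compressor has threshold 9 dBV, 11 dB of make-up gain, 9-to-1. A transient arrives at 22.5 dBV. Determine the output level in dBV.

21.5 dBV

22.5 dBV sits 13.5 dB over threshold.
At 9:1 the overshoot is divided by 9, leaving 1.5 dB above threshold.
That puts the output at 10.5 dBV; make-up adds 11 dB, giving 21.5 dBV.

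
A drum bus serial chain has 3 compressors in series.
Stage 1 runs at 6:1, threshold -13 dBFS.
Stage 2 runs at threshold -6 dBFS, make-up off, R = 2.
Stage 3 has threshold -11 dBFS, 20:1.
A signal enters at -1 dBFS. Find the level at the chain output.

-11 dBFS

Stage 1: -1 dBFS is 12 dB over -13 dBFS; at 6:1 that becomes 2 dB over, giving -11 dBFS.
Stage 2: -11 dBFS ≤ -6 dBFS, so stage 2 doesn't engage; output -11 dBFS.
Stage 3: -11 dBFS is at or below the -11 dBFS threshold — no compression; output -11 dBFS.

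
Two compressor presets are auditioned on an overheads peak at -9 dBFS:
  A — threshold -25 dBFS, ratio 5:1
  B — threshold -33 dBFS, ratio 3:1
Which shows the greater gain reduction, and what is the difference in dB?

B, by 3.2 dB

A: 16 dB over, compressed to 3.2 dB over, so 12.8 dB of GR.
B: 24 dB over, compressed to 8 dB over, so 16 dB of GR.
B applies 3.2 dB more gain reduction.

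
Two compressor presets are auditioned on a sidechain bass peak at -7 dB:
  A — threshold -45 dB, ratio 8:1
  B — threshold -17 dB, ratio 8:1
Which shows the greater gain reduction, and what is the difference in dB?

A, by 24.5 dB

A: GR = 38 − 38/8 = 33.25 dB.
B: GR = 10 − 10/8 = 8.75 dB.
A applies 24.5 dB more gain reduction.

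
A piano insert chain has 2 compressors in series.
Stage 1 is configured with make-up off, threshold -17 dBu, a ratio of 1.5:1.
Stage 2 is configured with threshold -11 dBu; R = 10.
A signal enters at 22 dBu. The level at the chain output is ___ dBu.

Stage 1: overshoot 39 dB → 39/1.5 = 26 dB → 9 dBu.
Stage 2: 20 dB above -11 dBu, reduced 10:1 to 2 dB above → -9 dBu.

-9 dBu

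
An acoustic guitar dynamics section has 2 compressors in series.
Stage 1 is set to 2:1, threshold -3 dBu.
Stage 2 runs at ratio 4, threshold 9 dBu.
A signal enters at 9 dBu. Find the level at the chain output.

Stage 1: 12 dB above -3 dBu, reduced 2:1 to 6 dB above → 3 dBu.
Stage 2: 3 dBu is at or below the 9 dBu threshold — no compression; output 3 dBu.

3 dBu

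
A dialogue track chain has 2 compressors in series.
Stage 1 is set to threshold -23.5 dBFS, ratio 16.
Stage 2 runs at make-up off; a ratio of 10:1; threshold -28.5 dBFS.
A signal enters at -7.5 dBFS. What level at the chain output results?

Stage 1: -7.5 dBFS is 16 dB over -23.5 dBFS; at 16:1 that becomes 1 dB over, giving -22.5 dBFS.
Stage 2: 6 dB above -28.5 dBFS, reduced 10:1 to 0.6 dB above → -27.9 dBFS.

-27.9 dBFS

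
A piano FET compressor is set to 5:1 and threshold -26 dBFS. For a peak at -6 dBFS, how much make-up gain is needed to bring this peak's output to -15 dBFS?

7 dB

The peak compresses to -26 + 20/5 = -22 dBFS.
To reach -15 dBFS requires -15 − (-22) = 7 dB of make-up.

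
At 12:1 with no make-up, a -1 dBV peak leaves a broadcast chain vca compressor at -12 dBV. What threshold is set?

-13 dBV

Gain reduction = -1 − (-12) = 11 dB; output overshoot = GR / (R − 1) = 11 / 11 = 1 dB.
Threshold = output − output overshoot = -12 − 1 = -13 dBV.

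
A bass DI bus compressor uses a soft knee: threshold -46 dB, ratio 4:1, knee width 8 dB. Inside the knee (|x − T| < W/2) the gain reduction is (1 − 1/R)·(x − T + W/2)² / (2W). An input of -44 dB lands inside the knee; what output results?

x − T + W/2 = -44 − (-46) + 4 = 6.
GR = (1 − 1/4) × 6² / 16 = 0.75 × 36 / 16 = 1.6875 dB.
Output = -44 − 1.6875 = -45.6875 dB.

-45.6875 dB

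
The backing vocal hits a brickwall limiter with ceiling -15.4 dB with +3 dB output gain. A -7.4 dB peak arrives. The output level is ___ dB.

The limiter clamps the peak to its -15.4 dB ceiling.
Output gain then adds 3 dB: -15.4 + 3 = -12.4 dB.

-12.4 dB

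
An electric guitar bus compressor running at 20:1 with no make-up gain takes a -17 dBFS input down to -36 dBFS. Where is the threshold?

-37 dBFS

Input is 20 dB above T (since output overshoot × R = input overshoot: (-36 − T)·20 = -17 − T gives T = -37 dBFS).
Check: -37 + (-17 − (-37))/20 = -37 + 1 = -36 dBFS. ✓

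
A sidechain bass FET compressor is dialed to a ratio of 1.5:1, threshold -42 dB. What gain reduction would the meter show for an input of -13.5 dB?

9.5 dB

-13.5 dB exceeds the threshold by 28.5 dB.
A 1.5:1 ratio leaves 19 dB of that excess.
GR = overshoot in − overshoot out = 28.5 − 19 = 9.5 dB.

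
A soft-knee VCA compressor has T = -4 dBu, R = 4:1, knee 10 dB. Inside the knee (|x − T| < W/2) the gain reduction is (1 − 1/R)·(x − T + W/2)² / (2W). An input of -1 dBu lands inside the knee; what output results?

-3.4 dBu

x − T + W/2 = -1 − (-4) + 5 = 8.
GR = (1 − 1/4) × 8² / 20 = 0.75 × 64 / 20 = 2.4 dB.
Output = -1 − 2.4 = -3.4 dBu.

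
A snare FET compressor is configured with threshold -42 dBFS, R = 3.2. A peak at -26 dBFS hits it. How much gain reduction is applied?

The signal is 16 dB above threshold.
A 3.2:1 ratio leaves 5 dB of that excess.
So the signal is attenuated by 16 − 5 = 11 dB.

11 dB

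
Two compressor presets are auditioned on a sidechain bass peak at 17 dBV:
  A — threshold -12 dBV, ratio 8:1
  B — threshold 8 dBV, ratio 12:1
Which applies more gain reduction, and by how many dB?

A, by 17.125 dB

A: overshoot 29 dB → output overshoot 3.625 dB → GR 25.375 dB.
B: overshoot 9 dB → output overshoot 0.75 dB → GR 8.25 dB.
A applies 17.125 dB more gain reduction.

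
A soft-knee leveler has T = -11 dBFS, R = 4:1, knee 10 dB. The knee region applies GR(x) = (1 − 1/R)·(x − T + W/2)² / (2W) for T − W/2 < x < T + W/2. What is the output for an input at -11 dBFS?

x − T + W/2 = -11 − (-11) + 5 = 5.
GR = (1 − 1/4) × 5² / 20 = 0.75 × 25 / 20 = 0.9375 dB.
Output = -11 − 0.9375 = -11.9375 dBFS.

-11.9375 dBFS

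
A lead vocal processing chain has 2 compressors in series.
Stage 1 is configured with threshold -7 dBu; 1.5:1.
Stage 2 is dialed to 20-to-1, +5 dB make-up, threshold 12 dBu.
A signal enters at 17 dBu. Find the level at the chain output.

14 dBu

Stage 1: overshoot 24 dB → 24/1.5 = 16 dB → 9 dBu.
Stage 2: below threshold (9 ≤ 12); passes unchanged; make-up brings it to 14 dBu.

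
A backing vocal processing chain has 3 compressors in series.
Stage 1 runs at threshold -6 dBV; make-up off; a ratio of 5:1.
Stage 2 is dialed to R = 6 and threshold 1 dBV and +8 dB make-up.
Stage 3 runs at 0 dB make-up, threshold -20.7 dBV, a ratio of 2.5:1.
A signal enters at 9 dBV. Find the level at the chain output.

Stage 1: overshoot 15 dB → 15/5 = 3 dB → -3 dBV.
Stage 2: below threshold (-3 ≤ 1); passes unchanged; make-up brings it to 5 dBV.
Stage 3: overshoot 25.7 dB → 25.7/2.5 = 10.28 dB → -10.42 dBV.

-10.42 dBV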